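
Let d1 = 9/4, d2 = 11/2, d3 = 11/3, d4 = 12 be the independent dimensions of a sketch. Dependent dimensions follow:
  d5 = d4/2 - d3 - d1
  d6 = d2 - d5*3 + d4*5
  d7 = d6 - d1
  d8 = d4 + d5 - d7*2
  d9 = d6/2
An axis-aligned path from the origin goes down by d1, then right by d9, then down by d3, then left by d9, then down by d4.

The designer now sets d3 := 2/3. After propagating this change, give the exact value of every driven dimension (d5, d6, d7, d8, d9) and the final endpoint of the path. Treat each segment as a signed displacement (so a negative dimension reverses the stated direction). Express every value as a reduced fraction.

d5 = 37/12
d6 = 225/4
d7 = 54
d8 = -1115/12
d9 = 225/8
endpoint = (0, -179/12)

Apply edit: d3 := 2/3
  d5 = d4/2 - d3 - d1 = 37/12
  d6 = d2 - d5*3 + d4*5 = 225/4
  d7 = d6 - d1 = 54
  d8 = d4 + d5 - d7*2 = -1115/12
  d9 = d6/2 = 225/8
Walk from origin (0, 0):
  seg 1: down by d1 = 9/4 → (0, -9/4)
  seg 2: right by d9 = 225/8 → (225/8, -9/4)
  seg 3: down by d3 = 2/3 → (225/8, -35/12)
  seg 4: left by d9 = 225/8 → (0, -35/12)
  seg 5: down by d4 = 12 → (0, -179/12)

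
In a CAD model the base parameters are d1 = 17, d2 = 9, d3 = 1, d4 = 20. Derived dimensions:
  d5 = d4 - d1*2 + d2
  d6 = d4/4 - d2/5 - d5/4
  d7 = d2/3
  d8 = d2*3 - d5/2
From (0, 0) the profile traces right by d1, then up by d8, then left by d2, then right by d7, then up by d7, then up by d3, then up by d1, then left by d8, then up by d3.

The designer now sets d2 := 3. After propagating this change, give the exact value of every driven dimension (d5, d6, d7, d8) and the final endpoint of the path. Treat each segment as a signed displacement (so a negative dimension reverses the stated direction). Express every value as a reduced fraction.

d5 = -11
d6 = 143/20
d7 = 1
d8 = 29/2
endpoint = (1/2, 69/2)

Apply edit: d2 := 3
  d5 = d4 - d1*2 + d2 = -11
  d6 = d4/4 - d2/5 - d5/4 = 143/20
  d7 = d2/3 = 1
  d8 = d2*3 - d5/2 = 29/2
Walk from origin (0, 0):
  seg 1: right by d1 = 17 → (17, 0)
  seg 2: up by d8 = 29/2 → (17, 29/2)
  seg 3: left by d2 = 3 → (14, 29/2)
  seg 4: right by d7 = 1 → (15, 29/2)
  seg 5: up by d7 = 1 → (15, 31/2)
  seg 6: up by d3 = 1 → (15, 33/2)
  seg 7: up by d1 = 17 → (15, 67/2)
  seg 8: left by d8 = 29/2 → (1/2, 67/2)
  seg 9: up by d3 = 1 → (1/2, 69/2)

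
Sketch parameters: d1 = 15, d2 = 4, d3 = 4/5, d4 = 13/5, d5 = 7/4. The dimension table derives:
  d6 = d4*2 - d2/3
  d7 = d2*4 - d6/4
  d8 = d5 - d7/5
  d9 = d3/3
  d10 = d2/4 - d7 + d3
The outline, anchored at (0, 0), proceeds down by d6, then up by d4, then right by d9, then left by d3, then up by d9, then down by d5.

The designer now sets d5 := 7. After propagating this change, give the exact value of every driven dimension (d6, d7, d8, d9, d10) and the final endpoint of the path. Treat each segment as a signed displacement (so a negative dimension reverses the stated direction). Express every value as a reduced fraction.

d6 = 58/15
d7 = 451/30
d8 = 599/150
d9 = 4/15
d10 = -397/30
endpoint = (-8/15, -8)

Apply edit: d5 := 7
  d6 = d4*2 - d2/3 = 58/15
  d7 = d2*4 - d6/4 = 451/30
  d8 = d5 - d7/5 = 599/150
  d9 = d3/3 = 4/15
  d10 = d2/4 - d7 + d3 = -397/30
Walk from origin (0, 0):
  seg 1: down by d6 = 58/15 → (0, -58/15)
  seg 2: up by d4 = 13/5 → (0, -19/15)
  seg 3: right by d9 = 4/15 → (4/15, -19/15)
  seg 4: left by d3 = 4/5 → (-8/15, -19/15)
  seg 5: up by d9 = 4/15 → (-8/15, -1)
  seg 6: down by d5 = 7 → (-8/15, -8)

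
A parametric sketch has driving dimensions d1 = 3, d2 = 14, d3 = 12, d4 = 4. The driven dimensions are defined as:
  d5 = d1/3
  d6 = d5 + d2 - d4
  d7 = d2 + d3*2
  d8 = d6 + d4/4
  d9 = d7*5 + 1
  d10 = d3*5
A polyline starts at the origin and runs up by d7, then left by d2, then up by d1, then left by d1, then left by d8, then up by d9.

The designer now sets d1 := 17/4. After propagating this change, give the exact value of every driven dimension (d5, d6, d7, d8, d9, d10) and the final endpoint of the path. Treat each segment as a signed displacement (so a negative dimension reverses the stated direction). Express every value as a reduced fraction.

d5 = 17/12
d6 = 137/12
d7 = 38
d8 = 149/12
d9 = 191
d10 = 60
endpoint = (-92/3, 933/4)

Apply edit: d1 := 17/4
  d5 = d1/3 = 17/12
  d6 = d5 + d2 - d4 = 137/12
  d7 = d2 + d3*2 = 38
  d8 = d6 + d4/4 = 149/12
  d9 = d7*5 + 1 = 191
  d10 = d3*5 = 60
Walk from origin (0, 0):
  seg 1: up by d7 = 38 → (0, 38)
  seg 2: left by d2 = 14 → (-14, 38)
  seg 3: up by d1 = 17/4 → (-14, 169/4)
  seg 4: left by d1 = 17/4 → (-73/4, 169/4)
  seg 5: left by d8 = 149/12 → (-92/3, 169/4)
  seg 6: up by d9 = 191 → (-92/3, 933/4)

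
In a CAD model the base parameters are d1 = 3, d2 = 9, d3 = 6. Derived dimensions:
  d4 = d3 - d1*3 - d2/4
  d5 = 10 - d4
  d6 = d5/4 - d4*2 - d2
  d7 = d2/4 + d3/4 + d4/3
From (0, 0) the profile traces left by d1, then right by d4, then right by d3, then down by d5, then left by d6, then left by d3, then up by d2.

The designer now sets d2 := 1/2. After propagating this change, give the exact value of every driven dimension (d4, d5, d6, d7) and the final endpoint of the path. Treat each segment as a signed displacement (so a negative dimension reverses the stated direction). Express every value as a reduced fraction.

Apply edit: d2 := 1/2
  d4 = d3 - d1*3 - d2/4 = -25/8
  d5 = 10 - d4 = 105/8
  d6 = d5/4 - d4*2 - d2 = 289/32
  d7 = d2/4 + d3/4 + d4/3 = 7/12
Walk from origin (0, 0):
  seg 1: left by d1 = 3 → (-3, 0)
  seg 2: right by d4 = -25/8 → (-49/8, 0)
  seg 3: right by d3 = 6 → (-1/8, 0)
  seg 4: down by d5 = 105/8 → (-1/8, -105/8)
  seg 5: left by d6 = 289/32 → (-293/32, -105/8)
  seg 6: left by d3 = 6 → (-485/32, -105/8)
  seg 7: up by d2 = 1/2 → (-485/32, -101/8)

d4 = -25/8
d5 = 105/8
d6 = 289/32
d7 = 7/12
endpoint = (-485/32, -101/8)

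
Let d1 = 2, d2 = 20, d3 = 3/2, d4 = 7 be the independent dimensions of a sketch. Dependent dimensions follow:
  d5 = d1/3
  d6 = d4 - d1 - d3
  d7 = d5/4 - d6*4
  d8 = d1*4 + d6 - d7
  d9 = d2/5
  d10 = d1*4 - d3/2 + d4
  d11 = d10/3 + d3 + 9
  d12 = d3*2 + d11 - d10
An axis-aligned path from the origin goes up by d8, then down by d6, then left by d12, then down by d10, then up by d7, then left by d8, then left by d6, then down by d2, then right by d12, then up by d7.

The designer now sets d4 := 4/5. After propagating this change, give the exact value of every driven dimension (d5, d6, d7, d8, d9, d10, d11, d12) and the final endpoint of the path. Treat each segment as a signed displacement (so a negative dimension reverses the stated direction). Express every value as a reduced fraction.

d5 = 2/3
d6 = -27/10
d7 = 329/30
d8 = -17/3
d9 = 4
d10 = 161/20
d11 = 791/60
d12 = 122/15
endpoint = (251/30, -109/12)

Apply edit: d4 := 4/5
  d5 = d1/3 = 2/3
  d6 = d4 - d1 - d3 = -27/10
  d7 = d5/4 - d6*4 = 329/30
  d8 = d1*4 + d6 - d7 = -17/3
  d9 = d2/5 = 4
  d10 = d1*4 - d3/2 + d4 = 161/20
  d11 = d10/3 + d3 + 9 = 791/60
  d12 = d3*2 + d11 - d10 = 122/15
Walk from origin (0, 0):
  seg 1: up by d8 = -17/3 → (0, -17/3)
  seg 2: down by d6 = -27/10 → (0, -89/30)
  seg 3: left by d12 = 122/15 → (-122/15, -89/30)
  seg 4: down by d10 = 161/20 → (-122/15, -661/60)
  seg 5: up by d7 = 329/30 → (-122/15, -1/20)
  seg 6: left by d8 = -17/3 → (-37/15, -1/20)
  seg 7: left by d6 = -27/10 → (7/30, -1/20)
  seg 8: down by d2 = 20 → (7/30, -401/20)
  seg 9: right by d12 = 122/15 → (251/30, -401/20)
  seg 10: up by d7 = 329/30 → (251/30, -109/12)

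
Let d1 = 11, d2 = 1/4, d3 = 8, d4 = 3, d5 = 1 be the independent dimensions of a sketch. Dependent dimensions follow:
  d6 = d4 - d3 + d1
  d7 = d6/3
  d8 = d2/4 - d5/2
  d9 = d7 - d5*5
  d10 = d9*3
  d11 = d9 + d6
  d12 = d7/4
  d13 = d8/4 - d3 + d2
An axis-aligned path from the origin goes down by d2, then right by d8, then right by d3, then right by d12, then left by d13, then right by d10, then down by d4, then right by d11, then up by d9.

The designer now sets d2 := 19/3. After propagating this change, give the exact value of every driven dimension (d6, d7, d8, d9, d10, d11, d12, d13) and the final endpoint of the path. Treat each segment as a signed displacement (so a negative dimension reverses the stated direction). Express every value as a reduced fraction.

d6 = 6
d7 = 2
d8 = 13/12
d9 = -3
d10 = -9
d11 = 3
d12 = 1/2
d13 = -67/48
endpoint = (239/48, -37/3)

Apply edit: d2 := 19/3
  d6 = d4 - d3 + d1 = 6
  d7 = d6/3 = 2
  d8 = d2/4 - d5/2 = 13/12
  d9 = d7 - d5*5 = -3
  d10 = d9*3 = -9
  d11 = d9 + d6 = 3
  d12 = d7/4 = 1/2
  d13 = d8/4 - d3 + d2 = -67/48
Walk from origin (0, 0):
  seg 1: down by d2 = 19/3 → (0, -19/3)
  seg 2: right by d8 = 13/12 → (13/12, -19/3)
  seg 3: right by d3 = 8 → (109/12, -19/3)
  seg 4: right by d12 = 1/2 → (115/12, -19/3)
  seg 5: left by d13 = -67/48 → (527/48, -19/3)
  seg 6: right by d10 = -9 → (95/48, -19/3)
  seg 7: down by d4 = 3 → (95/48, -28/3)
  seg 8: right by d11 = 3 → (239/48, -28/3)
  seg 9: up by d9 = -3 → (239/48, -37/3)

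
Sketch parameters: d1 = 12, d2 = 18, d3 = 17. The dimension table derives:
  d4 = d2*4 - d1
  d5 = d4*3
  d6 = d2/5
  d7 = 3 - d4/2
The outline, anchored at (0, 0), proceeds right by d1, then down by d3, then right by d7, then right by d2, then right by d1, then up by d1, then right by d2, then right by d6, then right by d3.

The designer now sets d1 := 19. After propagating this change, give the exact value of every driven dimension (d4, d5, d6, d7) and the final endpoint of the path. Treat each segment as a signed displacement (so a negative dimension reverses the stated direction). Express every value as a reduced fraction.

Apply edit: d1 := 19
  d4 = d2*4 - d1 = 53
  d5 = d4*3 = 159
  d6 = d2/5 = 18/5
  d7 = 3 - d4/2 = -47/2
Walk from origin (0, 0):
  seg 1: right by d1 = 19 → (19, 0)
  seg 2: down by d3 = 17 → (19, -17)
  seg 3: right by d7 = -47/2 → (-9/2, -17)
  seg 4: right by d2 = 18 → (27/2, -17)
  seg 5: right by d1 = 19 → (65/2, -17)
  seg 6: up by d1 = 19 → (65/2, 2)
  seg 7: right by d2 = 18 → (101/2, 2)
  seg 8: right by d6 = 18/5 → (541/10, 2)
  seg 9: right by d3 = 17 → (711/10, 2)

d4 = 53
d5 = 159
d6 = 18/5
d7 = -47/2
endpoint = (711/10, 2)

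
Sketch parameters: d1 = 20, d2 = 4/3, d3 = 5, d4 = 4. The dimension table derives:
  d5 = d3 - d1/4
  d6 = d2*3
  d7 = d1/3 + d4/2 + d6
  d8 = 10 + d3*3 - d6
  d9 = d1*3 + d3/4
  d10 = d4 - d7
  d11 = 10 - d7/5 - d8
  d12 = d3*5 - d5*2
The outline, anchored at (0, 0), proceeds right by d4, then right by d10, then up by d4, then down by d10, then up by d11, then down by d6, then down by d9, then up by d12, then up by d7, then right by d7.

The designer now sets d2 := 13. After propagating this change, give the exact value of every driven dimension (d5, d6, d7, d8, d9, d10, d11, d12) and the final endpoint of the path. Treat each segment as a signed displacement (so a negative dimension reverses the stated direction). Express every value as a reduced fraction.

Apply edit: d2 := 13
  d5 = d3 - d1/4 = 0
  d6 = d2*3 = 39
  d7 = d1/3 + d4/2 + d6 = 143/3
  d8 = 10 + d3*3 - d6 = -14
  d9 = d1*3 + d3/4 = 245/4
  d10 = d4 - d7 = -131/3
  d11 = 10 - d7/5 - d8 = 217/15
  d12 = d3*5 - d5*2 = 25
Walk from origin (0, 0):
  seg 1: right by d4 = 4 → (4, 0)
  seg 2: right by d10 = -131/3 → (-119/3, 0)
  seg 3: up by d4 = 4 → (-119/3, 4)
  seg 4: down by d10 = -131/3 → (-119/3, 143/3)
  seg 5: up by d11 = 217/15 → (-119/3, 932/15)
  seg 6: down by d6 = 39 → (-119/3, 347/15)
  seg 7: down by d9 = 245/4 → (-119/3, -2287/60)
  seg 8: up by d12 = 25 → (-119/3, -787/60)
  seg 9: up by d7 = 143/3 → (-119/3, 691/20)
  seg 10: right by d7 = 143/3 → (8, 691/20)

d5 = 0
d6 = 39
d7 = 143/3
d8 = -14
d9 = 245/4
d10 = -131/3
d11 = 217/15
d12 = 25
endpoint = (8, 691/20)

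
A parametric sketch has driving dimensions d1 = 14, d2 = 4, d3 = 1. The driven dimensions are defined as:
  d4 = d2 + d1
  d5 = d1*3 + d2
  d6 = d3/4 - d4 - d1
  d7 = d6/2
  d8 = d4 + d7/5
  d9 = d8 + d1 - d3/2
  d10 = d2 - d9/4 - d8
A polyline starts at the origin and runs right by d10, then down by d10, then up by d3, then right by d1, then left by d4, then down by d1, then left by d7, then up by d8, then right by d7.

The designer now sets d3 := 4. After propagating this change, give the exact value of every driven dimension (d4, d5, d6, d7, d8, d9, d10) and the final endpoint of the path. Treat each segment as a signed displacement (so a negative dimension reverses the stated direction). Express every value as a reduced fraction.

Apply edit: d3 := 4
  d4 = d2 + d1 = 18
  d5 = d1*3 + d2 = 46
  d6 = d3/4 - d4 - d1 = -31
  d7 = d6/2 = -31/2
  d8 = d4 + d7/5 = 149/10
  d9 = d8 + d1 - d3/2 = 269/10
  d10 = d2 - d9/4 - d8 = -141/8
Walk from origin (0, 0):
  seg 1: right by d10 = -141/8 → (-141/8, 0)
  seg 2: down by d10 = -141/8 → (-141/8, 141/8)
  seg 3: up by d3 = 4 → (-141/8, 173/8)
  seg 4: right by d1 = 14 → (-29/8, 173/8)
  seg 5: left by d4 = 18 → (-173/8, 173/8)
  seg 6: down by d1 = 14 → (-173/8, 61/8)
  seg 7: left by d7 = -31/2 → (-49/8, 61/8)
  seg 8: up by d8 = 149/10 → (-49/8, 901/40)
  seg 9: right by d7 = -31/2 → (-173/8, 901/40)

d4 = 18
d5 = 46
d6 = -31
d7 = -31/2
d8 = 149/10
d9 = 269/10
d10 = -141/8
endpoint = (-173/8, 901/40)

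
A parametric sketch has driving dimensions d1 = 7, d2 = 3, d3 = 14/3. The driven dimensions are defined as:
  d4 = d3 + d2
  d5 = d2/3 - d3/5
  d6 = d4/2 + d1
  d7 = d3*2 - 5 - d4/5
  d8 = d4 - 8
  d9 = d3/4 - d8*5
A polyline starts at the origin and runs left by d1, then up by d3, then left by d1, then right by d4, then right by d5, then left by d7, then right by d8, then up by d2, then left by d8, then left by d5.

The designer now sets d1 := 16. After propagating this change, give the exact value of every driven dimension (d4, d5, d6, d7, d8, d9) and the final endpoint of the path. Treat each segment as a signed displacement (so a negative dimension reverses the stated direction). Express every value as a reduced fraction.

Apply edit: d1 := 16
  d4 = d3 + d2 = 23/3
  d5 = d2/3 - d3/5 = 1/15
  d6 = d4/2 + d1 = 119/6
  d7 = d3*2 - 5 - d4/5 = 14/5
  d8 = d4 - 8 = -1/3
  d9 = d3/4 - d8*5 = 17/6
Walk from origin (0, 0):
  seg 1: left by d1 = 16 → (-16, 0)
  seg 2: up by d3 = 14/3 → (-16, 14/3)
  seg 3: left by d1 = 16 → (-32, 14/3)
  seg 4: right by d4 = 23/3 → (-73/3, 14/3)
  seg 5: right by d5 = 1/15 → (-364/15, 14/3)
  seg 6: left by d7 = 14/5 → (-406/15, 14/3)
  seg 7: right by d8 = -1/3 → (-137/5, 14/3)
  seg 8: up by d2 = 3 → (-137/5, 23/3)
  seg 9: left by d8 = -1/3 → (-406/15, 23/3)
  seg 10: left by d5 = 1/15 → (-407/15, 23/3)

d4 = 23/3
d5 = 1/15
d6 = 119/6
d7 = 14/5
d8 = -1/3
d9 = 17/6
endpoint = (-407/15, 23/3)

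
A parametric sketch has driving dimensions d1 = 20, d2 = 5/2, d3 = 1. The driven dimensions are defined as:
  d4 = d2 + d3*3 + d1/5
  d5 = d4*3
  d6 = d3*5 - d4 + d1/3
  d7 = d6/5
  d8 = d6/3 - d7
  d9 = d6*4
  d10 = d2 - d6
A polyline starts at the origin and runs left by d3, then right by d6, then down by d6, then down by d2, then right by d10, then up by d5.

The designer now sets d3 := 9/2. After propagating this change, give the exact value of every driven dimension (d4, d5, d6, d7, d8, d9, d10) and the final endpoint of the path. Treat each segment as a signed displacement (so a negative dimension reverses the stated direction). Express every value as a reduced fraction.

Apply edit: d3 := 9/2
  d4 = d2 + d3*3 + d1/5 = 20
  d5 = d4*3 = 60
  d6 = d3*5 - d4 + d1/3 = 55/6
  d7 = d6/5 = 11/6
  d8 = d6/3 - d7 = 11/9
  d9 = d6*4 = 110/3
  d10 = d2 - d6 = -20/3
Walk from origin (0, 0):
  seg 1: left by d3 = 9/2 → (-9/2, 0)
  seg 2: right by d6 = 55/6 → (14/3, 0)
  seg 3: down by d6 = 55/6 → (14/3, -55/6)
  seg 4: down by d2 = 5/2 → (14/3, -35/3)
  seg 5: right by d10 = -20/3 → (-2, -35/3)
  seg 6: up by d5 = 60 → (-2, 145/3)

d4 = 20
d5 = 60
d6 = 55/6
d7 = 11/6
d8 = 11/9
d9 = 110/3
d10 = -20/3
endpoint = (-2, 145/3)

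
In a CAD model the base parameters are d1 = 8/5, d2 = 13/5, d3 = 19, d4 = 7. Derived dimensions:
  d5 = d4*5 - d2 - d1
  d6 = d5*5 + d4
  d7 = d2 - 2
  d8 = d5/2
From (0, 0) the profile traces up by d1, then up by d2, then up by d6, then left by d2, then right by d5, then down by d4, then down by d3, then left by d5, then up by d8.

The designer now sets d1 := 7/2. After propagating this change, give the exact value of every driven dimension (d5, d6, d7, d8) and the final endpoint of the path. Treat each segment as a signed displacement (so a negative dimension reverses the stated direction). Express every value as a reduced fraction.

d5 = 289/10
d6 = 303/2
d7 = 3/5
d8 = 289/20
endpoint = (-13/5, 2921/20)

Apply edit: d1 := 7/2
  d5 = d4*5 - d2 - d1 = 289/10
  d6 = d5*5 + d4 = 303/2
  d7 = d2 - 2 = 3/5
  d8 = d5/2 = 289/20
Walk from origin (0, 0):
  seg 1: up by d1 = 7/2 → (0, 7/2)
  seg 2: up by d2 = 13/5 → (0, 61/10)
  seg 3: up by d6 = 303/2 → (0, 788/5)
  seg 4: left by d2 = 13/5 → (-13/5, 788/5)
  seg 5: right by d5 = 289/10 → (263/10, 788/5)
  seg 6: down by d4 = 7 → (263/10, 753/5)
  seg 7: down by d3 = 19 → (263/10, 658/5)
  seg 8: left by d5 = 289/10 → (-13/5, 658/5)
  seg 9: up by d8 = 289/20 → (-13/5, 2921/20)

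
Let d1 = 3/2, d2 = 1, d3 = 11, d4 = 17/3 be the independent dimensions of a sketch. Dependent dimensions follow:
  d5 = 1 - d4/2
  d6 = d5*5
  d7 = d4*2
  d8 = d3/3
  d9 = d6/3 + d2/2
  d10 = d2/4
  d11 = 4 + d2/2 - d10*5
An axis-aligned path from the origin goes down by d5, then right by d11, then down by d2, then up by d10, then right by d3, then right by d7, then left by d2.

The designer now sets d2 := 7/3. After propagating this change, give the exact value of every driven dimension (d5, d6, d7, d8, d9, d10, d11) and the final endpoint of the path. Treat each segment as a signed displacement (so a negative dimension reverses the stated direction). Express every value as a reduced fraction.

d5 = -11/6
d6 = -55/6
d7 = 34/3
d8 = 11/3
d9 = -17/9
d10 = 7/12
d11 = 9/4
endpoint = (89/4, 1/12)

Apply edit: d2 := 7/3
  d5 = 1 - d4/2 = -11/6
  d6 = d5*5 = -55/6
  d7 = d4*2 = 34/3
  d8 = d3/3 = 11/3
  d9 = d6/3 + d2/2 = -17/9
  d10 = d2/4 = 7/12
  d11 = 4 + d2/2 - d10*5 = 9/4
Walk from origin (0, 0):
  seg 1: down by d5 = -11/6 → (0, 11/6)
  seg 2: right by d11 = 9/4 → (9/4, 11/6)
  seg 3: down by d2 = 7/3 → (9/4, -1/2)
  seg 4: up by d10 = 7/12 → (9/4, 1/12)
  seg 5: right by d3 = 11 → (53/4, 1/12)
  seg 6: right by d7 = 34/3 → (295/12, 1/12)
  seg 7: left by d2 = 7/3 → (89/4, 1/12)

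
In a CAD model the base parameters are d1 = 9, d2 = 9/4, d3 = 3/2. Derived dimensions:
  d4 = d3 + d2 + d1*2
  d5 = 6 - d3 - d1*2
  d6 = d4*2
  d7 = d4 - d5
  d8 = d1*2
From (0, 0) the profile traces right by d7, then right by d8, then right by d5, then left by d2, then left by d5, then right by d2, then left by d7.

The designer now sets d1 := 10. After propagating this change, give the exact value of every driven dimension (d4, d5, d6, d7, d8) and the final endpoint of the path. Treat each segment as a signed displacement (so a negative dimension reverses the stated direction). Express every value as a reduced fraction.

d4 = 95/4
d5 = -31/2
d6 = 95/2
d7 = 157/4
d8 = 20
endpoint = (20, 0)

Apply edit: d1 := 10
  d4 = d3 + d2 + d1*2 = 95/4
  d5 = 6 - d3 - d1*2 = -31/2
  d6 = d4*2 = 95/2
  d7 = d4 - d5 = 157/4
  d8 = d1*2 = 20
Walk from origin (0, 0):
  seg 1: right by d7 = 157/4 → (157/4, 0)
  seg 2: right by d8 = 20 → (237/4, 0)
  seg 3: right by d5 = -31/2 → (175/4, 0)
  seg 4: left by d2 = 9/4 → (83/2, 0)
  seg 5: left by d5 = -31/2 → (57, 0)
  seg 6: right by d2 = 9/4 → (237/4, 0)
  seg 7: left by d7 = 157/4 → (20, 0)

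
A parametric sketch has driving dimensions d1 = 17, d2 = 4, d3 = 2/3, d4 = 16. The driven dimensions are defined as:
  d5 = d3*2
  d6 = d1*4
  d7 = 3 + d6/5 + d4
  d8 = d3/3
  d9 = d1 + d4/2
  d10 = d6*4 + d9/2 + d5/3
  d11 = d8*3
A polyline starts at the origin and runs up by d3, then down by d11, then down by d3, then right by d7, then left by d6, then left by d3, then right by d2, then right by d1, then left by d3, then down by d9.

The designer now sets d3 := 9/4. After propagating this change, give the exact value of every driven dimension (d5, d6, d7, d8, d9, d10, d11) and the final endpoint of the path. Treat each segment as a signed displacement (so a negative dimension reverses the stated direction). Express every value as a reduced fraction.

Apply edit: d3 := 9/4
  d5 = d3*2 = 9/2
  d6 = d1*4 = 68
  d7 = 3 + d6/5 + d4 = 163/5
  d8 = d3/3 = 3/4
  d9 = d1 + d4/2 = 25
  d10 = d6*4 + d9/2 + d5/3 = 286
  d11 = d8*3 = 9/4
Walk from origin (0, 0):
  seg 1: up by d3 = 9/4 → (0, 9/4)
  seg 2: down by d11 = 9/4 → (0, 0)
  seg 3: down by d3 = 9/4 → (0, -9/4)
  seg 4: right by d7 = 163/5 → (163/5, -9/4)
  seg 5: left by d6 = 68 → (-177/5, -9/4)
  seg 6: left by d3 = 9/4 → (-753/20, -9/4)
  seg 7: right by d2 = 4 → (-673/20, -9/4)
  seg 8: right by d1 = 17 → (-333/20, -9/4)
  seg 9: left by d3 = 9/4 → (-189/10, -9/4)
  seg 10: down by d9 = 25 → (-189/10, -109/4)

d5 = 9/2
d6 = 68
d7 = 163/5
d8 = 3/4
d9 = 25
d10 = 286
d11 = 9/4
endpoint = (-189/10, -109/4)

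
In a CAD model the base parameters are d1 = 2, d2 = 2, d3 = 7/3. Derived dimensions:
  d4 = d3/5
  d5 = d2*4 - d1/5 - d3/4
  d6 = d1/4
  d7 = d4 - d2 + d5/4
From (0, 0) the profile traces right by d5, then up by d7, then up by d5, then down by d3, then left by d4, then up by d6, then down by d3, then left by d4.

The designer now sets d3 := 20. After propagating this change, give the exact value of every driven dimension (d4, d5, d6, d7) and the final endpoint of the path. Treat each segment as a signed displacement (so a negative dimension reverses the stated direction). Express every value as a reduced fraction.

d4 = 4
d5 = 13/5
d6 = 1/2
d7 = 53/20
endpoint = (-27/5, -137/4)

Apply edit: d3 := 20
  d4 = d3/5 = 4
  d5 = d2*4 - d1/5 - d3/4 = 13/5
  d6 = d1/4 = 1/2
  d7 = d4 - d2 + d5/4 = 53/20
Walk from origin (0, 0):
  seg 1: right by d5 = 13/5 → (13/5, 0)
  seg 2: up by d7 = 53/20 → (13/5, 53/20)
  seg 3: up by d5 = 13/5 → (13/5, 21/4)
  seg 4: down by d3 = 20 → (13/5, -59/4)
  seg 5: left by d4 = 4 → (-7/5, -59/4)
  seg 6: up by d6 = 1/2 → (-7/5, -57/4)
  seg 7: down by d3 = 20 → (-7/5, -137/4)
  seg 8: left by d4 = 4 → (-27/5, -137/4)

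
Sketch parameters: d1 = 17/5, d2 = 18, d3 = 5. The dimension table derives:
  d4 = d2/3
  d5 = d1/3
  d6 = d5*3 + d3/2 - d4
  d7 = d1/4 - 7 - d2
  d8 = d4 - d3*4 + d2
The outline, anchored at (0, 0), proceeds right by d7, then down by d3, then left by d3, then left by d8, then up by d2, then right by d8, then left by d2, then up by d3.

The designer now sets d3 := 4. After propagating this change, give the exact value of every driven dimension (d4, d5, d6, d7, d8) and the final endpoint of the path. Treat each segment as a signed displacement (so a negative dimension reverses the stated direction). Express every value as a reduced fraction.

Apply edit: d3 := 4
  d4 = d2/3 = 6
  d5 = d1/3 = 17/15
  d6 = d5*3 + d3/2 - d4 = -3/5
  d7 = d1/4 - 7 - d2 = -483/20
  d8 = d4 - d3*4 + d2 = 8
Walk from origin (0, 0):
  seg 1: right by d7 = -483/20 → (-483/20, 0)
  seg 2: down by d3 = 4 → (-483/20, -4)
  seg 3: left by d3 = 4 → (-563/20, -4)
  seg 4: left by d8 = 8 → (-723/20, -4)
  seg 5: up by d2 = 18 → (-723/20, 14)
  seg 6: right by d8 = 8 → (-563/20, 14)
  seg 7: left by d2 = 18 → (-923/20, 14)
  seg 8: up by d3 = 4 → (-923/20, 18)

d4 = 6
d5 = 17/15
d6 = -3/5
d7 = -483/20
d8 = 8
endpoint = (-923/20, 18)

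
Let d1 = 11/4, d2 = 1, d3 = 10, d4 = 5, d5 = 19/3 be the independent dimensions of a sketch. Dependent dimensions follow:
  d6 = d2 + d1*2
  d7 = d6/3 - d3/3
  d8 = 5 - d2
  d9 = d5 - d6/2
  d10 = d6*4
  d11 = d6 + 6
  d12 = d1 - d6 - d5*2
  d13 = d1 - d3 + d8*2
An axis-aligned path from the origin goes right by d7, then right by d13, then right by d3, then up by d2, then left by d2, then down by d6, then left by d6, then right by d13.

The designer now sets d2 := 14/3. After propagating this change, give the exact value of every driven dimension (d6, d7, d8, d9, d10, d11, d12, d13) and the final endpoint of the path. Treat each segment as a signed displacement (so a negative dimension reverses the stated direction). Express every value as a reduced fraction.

Apply edit: d2 := 14/3
  d6 = d2 + d1*2 = 61/6
  d7 = d6/3 - d3/3 = 1/18
  d8 = 5 - d2 = 1/3
  d9 = d5 - d6/2 = 5/4
  d10 = d6*4 = 122/3
  d11 = d6 + 6 = 97/6
  d12 = d1 - d6 - d5*2 = -241/12
  d13 = d1 - d3 + d8*2 = -79/12
Walk from origin (0, 0):
  seg 1: right by d7 = 1/18 → (1/18, 0)
  seg 2: right by d13 = -79/12 → (-235/36, 0)
  seg 3: right by d3 = 10 → (125/36, 0)
  seg 4: up by d2 = 14/3 → (125/36, 14/3)
  seg 5: left by d2 = 14/3 → (-43/36, 14/3)
  seg 6: down by d6 = 61/6 → (-43/36, -11/2)
  seg 7: left by d6 = 61/6 → (-409/36, -11/2)
  seg 8: right by d13 = -79/12 → (-323/18, -11/2)

d6 = 61/6
d7 = 1/18
d8 = 1/3
d9 = 5/4
d10 = 122/3
d11 = 97/6
d12 = -241/12
d13 = -79/12
endpoint = (-323/18, -11/2)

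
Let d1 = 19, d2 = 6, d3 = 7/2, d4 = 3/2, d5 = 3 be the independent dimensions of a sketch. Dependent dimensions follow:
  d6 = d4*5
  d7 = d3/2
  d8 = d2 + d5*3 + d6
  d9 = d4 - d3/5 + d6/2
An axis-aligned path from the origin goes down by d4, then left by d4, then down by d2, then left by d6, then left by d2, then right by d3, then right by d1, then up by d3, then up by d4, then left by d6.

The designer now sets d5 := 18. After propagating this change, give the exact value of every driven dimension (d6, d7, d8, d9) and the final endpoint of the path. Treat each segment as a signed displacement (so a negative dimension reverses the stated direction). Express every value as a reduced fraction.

d6 = 15/2
d7 = 7/4
d8 = 135/2
d9 = 91/20
endpoint = (0, -5/2)

Apply edit: d5 := 18
  d6 = d4*5 = 15/2
  d7 = d3/2 = 7/4
  d8 = d2 + d5*3 + d6 = 135/2
  d9 = d4 - d3/5 + d6/2 = 91/20
Walk from origin (0, 0):
  seg 1: down by d4 = 3/2 → (0, -3/2)
  seg 2: left by d4 = 3/2 → (-3/2, -3/2)
  seg 3: down by d2 = 6 → (-3/2, -15/2)
  seg 4: left by d6 = 15/2 → (-9, -15/2)
  seg 5: left by d2 = 6 → (-15, -15/2)
  seg 6: right by d3 = 7/2 → (-23/2, -15/2)
  seg 7: right by d1 = 19 → (15/2, -15/2)
  seg 8: up by d3 = 7/2 → (15/2, -4)
  seg 9: up by d4 = 3/2 → (15/2, -5/2)
  seg 10: left by d6 = 15/2 → (0, -5/2)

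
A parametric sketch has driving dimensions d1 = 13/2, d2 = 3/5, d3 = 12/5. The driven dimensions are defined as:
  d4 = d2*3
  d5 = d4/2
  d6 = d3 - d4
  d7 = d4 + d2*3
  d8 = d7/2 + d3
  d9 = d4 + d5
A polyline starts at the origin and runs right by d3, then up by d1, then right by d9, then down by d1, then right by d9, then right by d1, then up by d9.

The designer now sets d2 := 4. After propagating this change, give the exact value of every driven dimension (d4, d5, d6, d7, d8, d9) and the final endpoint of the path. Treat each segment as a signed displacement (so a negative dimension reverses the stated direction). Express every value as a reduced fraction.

Apply edit: d2 := 4
  d4 = d2*3 = 12
  d5 = d4/2 = 6
  d6 = d3 - d4 = -48/5
  d7 = d4 + d2*3 = 24
  d8 = d7/2 + d3 = 72/5
  d9 = d4 + d5 = 18
Walk from origin (0, 0):
  seg 1: right by d3 = 12/5 → (12/5, 0)
  seg 2: up by d1 = 13/2 → (12/5, 13/2)
  seg 3: right by d9 = 18 → (102/5, 13/2)
  seg 4: down by d1 = 13/2 → (102/5, 0)
  seg 5: right by d9 = 18 → (192/5, 0)
  seg 6: right by d1 = 13/2 → (449/10, 0)
  seg 7: up by d9 = 18 → (449/10, 18)

d4 = 12
d5 = 6
d6 = -48/5
d7 = 24
d8 = 72/5
d9 = 18
endpoint = (449/10, 18)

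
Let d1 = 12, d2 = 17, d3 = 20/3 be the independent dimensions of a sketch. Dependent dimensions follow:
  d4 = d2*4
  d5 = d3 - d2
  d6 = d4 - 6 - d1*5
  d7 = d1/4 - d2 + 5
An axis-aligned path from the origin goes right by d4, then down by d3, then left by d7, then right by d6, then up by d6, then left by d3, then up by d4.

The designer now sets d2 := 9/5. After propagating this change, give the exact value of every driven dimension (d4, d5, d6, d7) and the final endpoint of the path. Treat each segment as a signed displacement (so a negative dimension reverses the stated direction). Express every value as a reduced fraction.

Apply edit: d2 := 9/5
  d4 = d2*4 = 36/5
  d5 = d3 - d2 = 73/15
  d6 = d4 - 6 - d1*5 = -294/5
  d7 = d1/4 - d2 + 5 = 31/5
Walk from origin (0, 0):
  seg 1: right by d4 = 36/5 → (36/5, 0)
  seg 2: down by d3 = 20/3 → (36/5, -20/3)
  seg 3: left by d7 = 31/5 → (1, -20/3)
  seg 4: right by d6 = -294/5 → (-289/5, -20/3)
  seg 5: up by d6 = -294/5 → (-289/5, -982/15)
  seg 6: left by d3 = 20/3 → (-967/15, -982/15)
  seg 7: up by d4 = 36/5 → (-967/15, -874/15)

d4 = 36/5
d5 = 73/15
d6 = -294/5
d7 = 31/5
endpoint = (-967/15, -874/15)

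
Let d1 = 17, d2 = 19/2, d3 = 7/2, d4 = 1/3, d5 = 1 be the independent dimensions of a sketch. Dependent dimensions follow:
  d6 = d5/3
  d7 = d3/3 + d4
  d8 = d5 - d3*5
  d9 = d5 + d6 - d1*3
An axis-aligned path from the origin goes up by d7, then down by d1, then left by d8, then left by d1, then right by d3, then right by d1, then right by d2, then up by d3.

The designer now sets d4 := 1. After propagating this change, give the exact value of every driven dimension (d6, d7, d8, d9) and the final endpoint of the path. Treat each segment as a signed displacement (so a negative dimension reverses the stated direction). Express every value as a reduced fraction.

Apply edit: d4 := 1
  d6 = d5/3 = 1/3
  d7 = d3/3 + d4 = 13/6
  d8 = d5 - d3*5 = -33/2
  d9 = d5 + d6 - d1*3 = -149/3
Walk from origin (0, 0):
  seg 1: up by d7 = 13/6 → (0, 13/6)
  seg 2: down by d1 = 17 → (0, -89/6)
  seg 3: left by d8 = -33/2 → (33/2, -89/6)
  seg 4: left by d1 = 17 → (-1/2, -89/6)
  seg 5: right by d3 = 7/2 → (3, -89/6)
  seg 6: right by d1 = 17 → (20, -89/6)
  seg 7: right by d2 = 19/2 → (59/2, -89/6)
  seg 8: up by d3 = 7/2 → (59/2, -34/3)

d6 = 1/3
d7 = 13/6
d8 = -33/2
d9 = -149/3
endpoint = (59/2, -34/3)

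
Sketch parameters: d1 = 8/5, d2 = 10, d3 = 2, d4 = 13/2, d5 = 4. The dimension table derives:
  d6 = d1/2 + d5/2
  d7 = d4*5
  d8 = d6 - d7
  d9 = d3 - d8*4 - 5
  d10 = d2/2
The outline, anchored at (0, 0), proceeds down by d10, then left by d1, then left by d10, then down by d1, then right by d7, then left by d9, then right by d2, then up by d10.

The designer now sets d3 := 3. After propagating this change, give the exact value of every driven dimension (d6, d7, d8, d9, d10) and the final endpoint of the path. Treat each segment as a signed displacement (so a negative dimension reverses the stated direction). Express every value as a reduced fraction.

Apply edit: d3 := 3
  d6 = d1/2 + d5/2 = 14/5
  d7 = d4*5 = 65/2
  d8 = d6 - d7 = -297/10
  d9 = d3 - d8*4 - 5 = 584/5
  d10 = d2/2 = 5
Walk from origin (0, 0):
  seg 1: down by d10 = 5 → (0, -5)
  seg 2: left by d1 = 8/5 → (-8/5, -5)
  seg 3: left by d10 = 5 → (-33/5, -5)
  seg 4: down by d1 = 8/5 → (-33/5, -33/5)
  seg 5: right by d7 = 65/2 → (259/10, -33/5)
  seg 6: left by d9 = 584/5 → (-909/10, -33/5)
  seg 7: right by d2 = 10 → (-809/10, -33/5)
  seg 8: up by d10 = 5 → (-809/10, -8/5)

d6 = 14/5
d7 = 65/2
d8 = -297/10
d9 = 584/5
d10 = 5
endpoint = (-809/10, -8/5)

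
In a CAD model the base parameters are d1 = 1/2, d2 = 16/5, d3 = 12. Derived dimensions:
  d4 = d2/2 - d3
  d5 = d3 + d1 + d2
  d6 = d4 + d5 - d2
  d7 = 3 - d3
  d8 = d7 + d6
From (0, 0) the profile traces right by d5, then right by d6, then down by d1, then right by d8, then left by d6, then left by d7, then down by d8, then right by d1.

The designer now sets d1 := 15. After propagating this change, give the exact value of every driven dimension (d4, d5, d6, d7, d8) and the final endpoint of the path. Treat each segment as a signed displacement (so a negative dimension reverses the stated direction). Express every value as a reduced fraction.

d4 = -52/5
d5 = 151/5
d6 = 83/5
d7 = -9
d8 = 38/5
endpoint = (309/5, -113/5)

Apply edit: d1 := 15
  d4 = d2/2 - d3 = -52/5
  d5 = d3 + d1 + d2 = 151/5
  d6 = d4 + d5 - d2 = 83/5
  d7 = 3 - d3 = -9
  d8 = d7 + d6 = 38/5
Walk from origin (0, 0):
  seg 1: right by d5 = 151/5 → (151/5, 0)
  seg 2: right by d6 = 83/5 → (234/5, 0)
  seg 3: down by d1 = 15 → (234/5, -15)
  seg 4: right by d8 = 38/5 → (272/5, -15)
  seg 5: left by d6 = 83/5 → (189/5, -15)
  seg 6: left by d7 = -9 → (234/5, -15)
  seg 7: down by d8 = 38/5 → (234/5, -113/5)
  seg 8: right by d1 = 15 → (309/5, -113/5)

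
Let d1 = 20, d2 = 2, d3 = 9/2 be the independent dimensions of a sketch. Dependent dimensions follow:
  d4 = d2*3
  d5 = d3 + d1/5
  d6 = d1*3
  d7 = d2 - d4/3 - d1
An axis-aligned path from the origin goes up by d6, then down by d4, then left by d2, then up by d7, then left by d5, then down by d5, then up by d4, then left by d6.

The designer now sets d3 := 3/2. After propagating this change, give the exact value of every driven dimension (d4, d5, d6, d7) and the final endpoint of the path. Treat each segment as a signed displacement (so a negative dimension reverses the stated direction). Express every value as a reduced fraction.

Apply edit: d3 := 3/2
  d4 = d2*3 = 6
  d5 = d3 + d1/5 = 11/2
  d6 = d1*3 = 60
  d7 = d2 - d4/3 - d1 = -20
Walk from origin (0, 0):
  seg 1: up by d6 = 60 → (0, 60)
  seg 2: down by d4 = 6 → (0, 54)
  seg 3: left by d2 = 2 → (-2, 54)
  seg 4: up by d7 = -20 → (-2, 34)
  seg 5: left by d5 = 11/2 → (-15/2, 34)
  seg 6: down by d5 = 11/2 → (-15/2, 57/2)
  seg 7: up by d4 = 6 → (-15/2, 69/2)
  seg 8: left by d6 = 60 → (-135/2, 69/2)

d4 = 6
d5 = 11/2
d6 = 60
d7 = -20
endpoint = (-135/2, 69/2)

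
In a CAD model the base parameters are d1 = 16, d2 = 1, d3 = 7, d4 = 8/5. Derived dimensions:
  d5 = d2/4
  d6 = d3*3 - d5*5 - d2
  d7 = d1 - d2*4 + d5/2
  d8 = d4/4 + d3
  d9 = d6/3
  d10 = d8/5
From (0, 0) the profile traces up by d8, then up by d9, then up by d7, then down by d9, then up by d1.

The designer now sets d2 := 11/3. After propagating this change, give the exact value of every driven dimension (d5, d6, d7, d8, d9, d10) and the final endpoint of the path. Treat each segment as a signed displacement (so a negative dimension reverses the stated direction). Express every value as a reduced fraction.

d5 = 11/12
d6 = 51/4
d7 = 43/24
d8 = 37/5
d9 = 17/4
d10 = 37/25
endpoint = (0, 3023/120)

Apply edit: d2 := 11/3
  d5 = d2/4 = 11/12
  d6 = d3*3 - d5*5 - d2 = 51/4
  d7 = d1 - d2*4 + d5/2 = 43/24
  d8 = d4/4 + d3 = 37/5
  d9 = d6/3 = 17/4
  d10 = d8/5 = 37/25
Walk from origin (0, 0):
  seg 1: up by d8 = 37/5 → (0, 37/5)
  seg 2: up by d9 = 17/4 → (0, 233/20)
  seg 3: up by d7 = 43/24 → (0, 1613/120)
  seg 4: down by d9 = 17/4 → (0, 1103/120)
  seg 5: up by d1 = 16 → (0, 3023/120)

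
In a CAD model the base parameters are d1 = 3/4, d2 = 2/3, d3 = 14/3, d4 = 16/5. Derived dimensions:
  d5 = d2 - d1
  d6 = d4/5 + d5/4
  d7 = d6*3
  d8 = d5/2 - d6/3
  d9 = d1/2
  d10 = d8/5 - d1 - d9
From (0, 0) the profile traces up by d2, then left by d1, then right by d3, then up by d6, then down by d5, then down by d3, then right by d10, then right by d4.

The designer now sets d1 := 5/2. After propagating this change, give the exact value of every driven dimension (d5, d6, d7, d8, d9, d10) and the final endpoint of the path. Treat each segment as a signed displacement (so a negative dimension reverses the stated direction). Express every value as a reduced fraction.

d5 = -11/6
d6 = 109/600
d7 = 109/200
d8 = -1759/1800
d9 = 5/4
d10 = -35509/9000
endpoint = (12791/9000, -397/200)

Apply edit: d1 := 5/2
  d5 = d2 - d1 = -11/6
  d6 = d4/5 + d5/4 = 109/600
  d7 = d6*3 = 109/200
  d8 = d5/2 - d6/3 = -1759/1800
  d9 = d1/2 = 5/4
  d10 = d8/5 - d1 - d9 = -35509/9000
Walk from origin (0, 0):
  seg 1: up by d2 = 2/3 → (0, 2/3)
  seg 2: left by d1 = 5/2 → (-5/2, 2/3)
  seg 3: right by d3 = 14/3 → (13/6, 2/3)
  seg 4: up by d6 = 109/600 → (13/6, 509/600)
  seg 5: down by d5 = -11/6 → (13/6, 1609/600)
  seg 6: down by d3 = 14/3 → (13/6, -397/200)
  seg 7: right by d10 = -35509/9000 → (-16009/9000, -397/200)
  seg 8: right by d4 = 16/5 → (12791/9000, -397/200)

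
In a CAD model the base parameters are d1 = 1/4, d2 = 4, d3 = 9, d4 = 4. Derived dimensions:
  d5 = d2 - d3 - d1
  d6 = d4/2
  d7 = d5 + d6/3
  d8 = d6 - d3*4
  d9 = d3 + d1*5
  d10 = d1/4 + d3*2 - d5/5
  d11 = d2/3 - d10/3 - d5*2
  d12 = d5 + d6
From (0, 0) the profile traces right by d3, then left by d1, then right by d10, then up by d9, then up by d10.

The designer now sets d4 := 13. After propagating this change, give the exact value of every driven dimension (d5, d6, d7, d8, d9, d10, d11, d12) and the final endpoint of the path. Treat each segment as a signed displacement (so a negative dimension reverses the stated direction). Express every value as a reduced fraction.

d5 = -21/4
d6 = 13/2
d7 = -37/12
d8 = -59/2
d9 = 41/4
d10 = 1529/80
d11 = 437/80
d12 = 5/4
endpoint = (2229/80, 2349/80)

Apply edit: d4 := 13
  d5 = d2 - d3 - d1 = -21/4
  d6 = d4/2 = 13/2
  d7 = d5 + d6/3 = -37/12
  d8 = d6 - d3*4 = -59/2
  d9 = d3 + d1*5 = 41/4
  d10 = d1/4 + d3*2 - d5/5 = 1529/80
  d11 = d2/3 - d10/3 - d5*2 = 437/80
  d12 = d5 + d6 = 5/4
Walk from origin (0, 0):
  seg 1: right by d3 = 9 → (9, 0)
  seg 2: left by d1 = 1/4 → (35/4, 0)
  seg 3: right by d10 = 1529/80 → (2229/80, 0)
  seg 4: up by d9 = 41/4 → (2229/80, 41/4)
  seg 5: up by d10 = 1529/80 → (2229/80, 2349/80)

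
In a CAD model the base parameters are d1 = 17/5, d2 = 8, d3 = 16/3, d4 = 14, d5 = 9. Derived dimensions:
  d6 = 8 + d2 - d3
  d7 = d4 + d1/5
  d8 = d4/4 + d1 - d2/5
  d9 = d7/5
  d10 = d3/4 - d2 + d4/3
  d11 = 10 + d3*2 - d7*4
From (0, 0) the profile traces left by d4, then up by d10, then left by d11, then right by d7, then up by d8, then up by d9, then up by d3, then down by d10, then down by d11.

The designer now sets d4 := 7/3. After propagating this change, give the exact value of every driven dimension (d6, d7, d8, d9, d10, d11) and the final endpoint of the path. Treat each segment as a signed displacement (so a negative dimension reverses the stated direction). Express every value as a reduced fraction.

d6 = 32/3
d7 = 226/75
d8 = 143/60
d9 = 226/375
d10 = -53/9
d11 = 646/75
endpoint = (-119/15, -147/500)

Apply edit: d4 := 7/3
  d6 = 8 + d2 - d3 = 32/3
  d7 = d4 + d1/5 = 226/75
  d8 = d4/4 + d1 - d2/5 = 143/60
  d9 = d7/5 = 226/375
  d10 = d3/4 - d2 + d4/3 = -53/9
  d11 = 10 + d3*2 - d7*4 = 646/75
Walk from origin (0, 0):
  seg 1: left by d4 = 7/3 → (-7/3, 0)
  seg 2: up by d10 = -53/9 → (-7/3, -53/9)
  seg 3: left by d11 = 646/75 → (-821/75, -53/9)
  seg 4: right by d7 = 226/75 → (-119/15, -53/9)
  seg 5: up by d8 = 143/60 → (-119/15, -631/180)
  seg 6: up by d9 = 226/375 → (-119/15, -13063/4500)
  seg 7: up by d3 = 16/3 → (-119/15, 10937/4500)
  seg 8: down by d10 = -53/9 → (-119/15, 12479/1500)
  seg 9: down by d11 = 646/75 → (-119/15, -147/500)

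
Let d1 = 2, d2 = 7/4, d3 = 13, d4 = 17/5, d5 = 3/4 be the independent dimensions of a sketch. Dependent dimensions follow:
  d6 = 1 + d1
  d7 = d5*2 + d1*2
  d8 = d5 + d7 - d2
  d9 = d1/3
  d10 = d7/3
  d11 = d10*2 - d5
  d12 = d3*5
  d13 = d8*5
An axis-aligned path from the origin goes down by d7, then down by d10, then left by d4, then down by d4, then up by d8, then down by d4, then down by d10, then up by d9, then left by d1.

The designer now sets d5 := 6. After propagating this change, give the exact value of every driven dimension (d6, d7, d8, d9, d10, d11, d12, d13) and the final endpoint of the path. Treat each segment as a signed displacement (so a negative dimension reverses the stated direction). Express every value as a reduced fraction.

d6 = 3
d7 = 16
d8 = 81/4
d9 = 2/3
d10 = 16/3
d11 = 14/3
d12 = 65
d13 = 405/4
endpoint = (-27/5, -251/20)

Apply edit: d5 := 6
  d6 = 1 + d1 = 3
  d7 = d5*2 + d1*2 = 16
  d8 = d5 + d7 - d2 = 81/4
  d9 = d1/3 = 2/3
  d10 = d7/3 = 16/3
  d11 = d10*2 - d5 = 14/3
  d12 = d3*5 = 65
  d13 = d8*5 = 405/4
Walk from origin (0, 0):
  seg 1: down by d7 = 16 → (0, -16)
  seg 2: down by d10 = 16/3 → (0, -64/3)
  seg 3: left by d4 = 17/5 → (-17/5, -64/3)
  seg 4: down by d4 = 17/5 → (-17/5, -371/15)
  seg 5: up by d8 = 81/4 → (-17/5, -269/60)
  seg 6: down by d4 = 17/5 → (-17/5, -473/60)
  seg 7: down by d10 = 16/3 → (-17/5, -793/60)
  seg 8: up by d9 = 2/3 → (-17/5, -251/20)
  seg 9: left by d1 = 2 → (-27/5, -251/20)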